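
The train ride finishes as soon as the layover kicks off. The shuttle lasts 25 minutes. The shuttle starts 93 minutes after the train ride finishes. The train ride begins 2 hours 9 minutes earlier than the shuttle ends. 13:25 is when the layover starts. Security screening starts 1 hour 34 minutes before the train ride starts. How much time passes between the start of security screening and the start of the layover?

105 minutes

The train ride ends at 13:25.
The shuttle starts at 13:25 + 93 min = 14:58.
The shuttle ends at 14:58 + 25 min = 15:23.
The train ride starts at 15:23 − 129 min = 13:14.
Security screening starts at 13:14 − 94 min = 11:40.
From 11:40 to 13:25 is 105 minutes.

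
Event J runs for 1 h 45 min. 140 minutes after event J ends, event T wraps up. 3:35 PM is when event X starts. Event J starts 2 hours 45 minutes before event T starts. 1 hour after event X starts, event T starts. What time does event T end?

5:55 PM

Event T starts at 3:35 PM + 60 min = 4:35 PM.
Event J starts at 4:35 PM − 165 min = 1:50 PM.
Event J ends at 1:50 PM + 105 min = 3:35 PM.
Event T ends at 3:35 PM + 140 min = 5:55 PM.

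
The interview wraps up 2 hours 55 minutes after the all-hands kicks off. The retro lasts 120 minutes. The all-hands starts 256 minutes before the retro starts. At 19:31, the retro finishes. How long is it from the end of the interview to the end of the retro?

The retro starts at 19:31 − 120 min = 17:31.
The all-hands starts at 17:31 − 256 min = 13:15.
The interview ends at 13:15 + 175 min = 16:10.
From 16:10 to 19:31 is 201 minutes.

201 minutes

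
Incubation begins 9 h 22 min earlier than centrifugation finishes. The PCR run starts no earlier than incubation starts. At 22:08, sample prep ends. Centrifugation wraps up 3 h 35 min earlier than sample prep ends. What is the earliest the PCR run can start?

Centrifugation ends at 22:08 − 215 min = 18:33.
Incubation starts at 18:33 − 562 min = 09:11.
The PCR run is bounded by incubation, so the earliest it can start is 09:11.

09:11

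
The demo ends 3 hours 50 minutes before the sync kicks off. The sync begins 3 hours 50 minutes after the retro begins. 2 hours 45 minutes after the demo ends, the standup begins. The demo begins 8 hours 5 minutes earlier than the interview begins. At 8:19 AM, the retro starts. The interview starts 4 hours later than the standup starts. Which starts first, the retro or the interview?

The sync starts at 8:19 AM + 230 min = 12:09 PM.
The demo ends at 12:09 PM − 230 min = 8:19 AM.
The standup starts at 8:19 AM + 165 min = 11:04 AM.
The interview starts at 11:04 AM + 240 min = 3:04 PM.
The retro starts at 8:19 AM and the interview starts at 3:04 PM, so the retro is first.

the retro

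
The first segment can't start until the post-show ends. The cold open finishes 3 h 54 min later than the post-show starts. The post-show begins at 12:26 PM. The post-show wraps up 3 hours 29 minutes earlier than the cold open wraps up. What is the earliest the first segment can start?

The cold open ends at 12:26 PM + 234 min = 4:20 PM.
The post-show ends at 4:20 PM − 209 min = 12:51 PM.
The first segment is bounded by the post-show, so the earliest it can start is 12:51 PM.

12:51 PM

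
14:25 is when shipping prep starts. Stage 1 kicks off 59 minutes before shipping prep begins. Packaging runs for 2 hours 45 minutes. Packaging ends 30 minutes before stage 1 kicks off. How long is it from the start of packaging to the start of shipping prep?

Stage 1 starts at 14:25 − 59 min = 13:26.
Packaging ends at 13:26 − 30 min = 12:56.
Packaging starts at 12:56 − 165 min = 10:11.
From 10:11 to 14:25 is 254 minutes.

254 minutes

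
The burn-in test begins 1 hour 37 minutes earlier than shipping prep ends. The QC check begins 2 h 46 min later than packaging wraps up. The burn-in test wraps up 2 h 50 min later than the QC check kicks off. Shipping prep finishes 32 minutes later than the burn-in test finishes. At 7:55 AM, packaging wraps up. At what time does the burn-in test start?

12:26 PM

The QC check starts at 7:55 AM + 166 min = 10:41 AM.
The burn-in test ends at 10:41 AM + 170 min = 1:31 PM.
Shipping prep ends at 1:31 PM + 32 min = 2:03 PM.
The burn-in test starts at 2:03 PM − 97 min = 12:26 PM.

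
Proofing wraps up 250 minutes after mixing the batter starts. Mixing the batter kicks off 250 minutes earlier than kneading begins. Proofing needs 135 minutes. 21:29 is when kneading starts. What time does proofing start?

Mixing the batter starts at 21:29 − 250 min = 17:19.
Proofing ends at 17:19 + 250 min = 21:29.
Proofing starts at 21:29 − 135 min = 19:14.

19:14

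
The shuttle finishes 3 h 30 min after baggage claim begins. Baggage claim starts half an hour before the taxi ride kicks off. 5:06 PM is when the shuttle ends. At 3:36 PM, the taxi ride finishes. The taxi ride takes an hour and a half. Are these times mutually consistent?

Yes

The taxi ride starts at 3:36 PM − 90 min = 2:06 PM.
Baggage claim starts at 2:06 PM − 30 min = 1:36 PM.
The shuttle ends at 1:36 PM + 210 min = 5:06 PM.
That matches the stated 5:06 PM, so the schedule is consistent.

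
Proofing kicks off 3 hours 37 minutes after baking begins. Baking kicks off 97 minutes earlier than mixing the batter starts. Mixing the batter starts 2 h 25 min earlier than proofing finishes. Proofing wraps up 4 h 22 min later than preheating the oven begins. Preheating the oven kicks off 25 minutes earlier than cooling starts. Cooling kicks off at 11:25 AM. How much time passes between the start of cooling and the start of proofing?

3 h 32 min

Preheating the oven starts at 11:25 AM − 25 min = 11:00 AM.
Proofing ends at 11:00 AM + 262 min = 3:22 PM.
Mixing the batter starts at 3:22 PM − 145 min = 12:57 PM.
Baking starts at 12:57 PM − 97 min = 11:20 AM.
Proofing starts at 11:20 AM + 217 min = 2:57 PM.
From 11:25 AM to 2:57 PM is 3 h 32 min.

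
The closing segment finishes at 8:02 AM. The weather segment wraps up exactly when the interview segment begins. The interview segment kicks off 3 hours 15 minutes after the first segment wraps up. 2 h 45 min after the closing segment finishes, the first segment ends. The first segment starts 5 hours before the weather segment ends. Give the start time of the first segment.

9:02 AM

The first segment ends at 8:02 AM + 165 min = 10:47 AM.
The interview segment starts at 10:47 AM + 195 min = 2:02 PM.
So the weather segment ends at 2:02 PM.
The first segment starts at 2:02 PM − 300 min = 9:02 AM.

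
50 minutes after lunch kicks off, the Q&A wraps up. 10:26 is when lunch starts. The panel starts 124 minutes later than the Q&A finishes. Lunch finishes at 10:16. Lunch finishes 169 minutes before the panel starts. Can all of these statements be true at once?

No

The Q&A ends at 10:26 + 50 min = 11:16.
The panel starts at 11:16 + 124 min = 13:20.
Lunch ends at 13:20 − 169 min = 10:31.
But lunch is also said to end at 10:16 — a 15-minute conflict.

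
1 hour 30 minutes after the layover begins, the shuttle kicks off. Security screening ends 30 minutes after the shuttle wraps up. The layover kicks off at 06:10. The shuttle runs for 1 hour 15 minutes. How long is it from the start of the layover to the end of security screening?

The shuttle starts at 06:10 + 90 min = 07:40.
The shuttle ends at 07:40 + 75 min = 08:55.
Security screening ends at 08:55 + 30 min = 09:25.
From 06:10 to 09:25 is 3 h 15 min.

3 h 15 min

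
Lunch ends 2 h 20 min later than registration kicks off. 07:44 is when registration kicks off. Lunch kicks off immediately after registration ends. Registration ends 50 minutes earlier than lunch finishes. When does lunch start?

Lunch ends at 07:44 + 140 min = 10:04.
Registration ends at 10:04 − 50 min = 09:14.
So lunch starts at 09:14.

09:14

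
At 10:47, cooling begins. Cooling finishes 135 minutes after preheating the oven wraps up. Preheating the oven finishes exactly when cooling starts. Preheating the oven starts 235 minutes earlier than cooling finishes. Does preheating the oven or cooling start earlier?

preheating the oven

Preheating the oven ends at 10:47.
Cooling ends at 10:47 + 135 min = 13:02.
Preheating the oven starts at 13:02 − 235 min = 09:07.
Preheating the oven starts at 09:07 and cooling starts at 10:47, so preheating the oven is first.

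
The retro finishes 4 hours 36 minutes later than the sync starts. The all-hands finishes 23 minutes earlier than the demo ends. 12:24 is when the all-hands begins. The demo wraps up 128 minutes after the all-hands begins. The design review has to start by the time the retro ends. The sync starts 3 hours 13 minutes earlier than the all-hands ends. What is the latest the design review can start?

15:32

The demo ends at 12:24 + 128 min = 14:32.
The all-hands ends at 14:32 − 23 min = 14:09.
The sync starts at 14:09 − 193 min = 10:56.
The retro ends at 10:56 + 276 min = 15:32.
The design review is bounded by the retro, so the latest it can start is 15:32.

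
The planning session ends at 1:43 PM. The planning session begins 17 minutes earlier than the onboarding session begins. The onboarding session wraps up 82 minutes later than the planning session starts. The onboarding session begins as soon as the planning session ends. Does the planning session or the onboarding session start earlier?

The onboarding session starts at 1:43 PM.
The planning session starts at 1:43 PM − 17 min = 1:26 PM.
The planning session starts at 1:26 PM and the onboarding session starts at 1:43 PM, so the planning session is first.

the planning session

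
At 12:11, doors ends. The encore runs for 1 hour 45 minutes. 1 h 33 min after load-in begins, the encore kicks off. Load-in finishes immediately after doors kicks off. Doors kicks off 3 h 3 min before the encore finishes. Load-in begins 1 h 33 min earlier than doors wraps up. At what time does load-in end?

10:53

Load-in starts at 12:11 − 93 min = 10:38.
The encore starts at 10:38 + 93 min = 12:11.
The encore ends at 12:11 + 105 min = 13:56.
Doors starts at 13:56 − 183 min = 10:53.
So load-in ends at 10:53.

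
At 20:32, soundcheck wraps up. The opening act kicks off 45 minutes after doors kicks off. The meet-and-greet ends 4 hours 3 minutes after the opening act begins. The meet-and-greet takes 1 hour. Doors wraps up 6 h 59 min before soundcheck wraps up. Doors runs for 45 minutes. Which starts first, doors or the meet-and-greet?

Doors ends at 20:32 − 419 min = 13:33.
Doors starts at 13:33 − 45 min = 12:48.
The opening act starts at 12:48 + 45 min = 13:33.
The meet-and-greet ends at 13:33 + 243 min = 17:36.
The meet-and-greet starts at 17:36 − 60 min = 16:36.
Doors starts at 12:48 and the meet-and-greet starts at 16:36, so doors is first.

doors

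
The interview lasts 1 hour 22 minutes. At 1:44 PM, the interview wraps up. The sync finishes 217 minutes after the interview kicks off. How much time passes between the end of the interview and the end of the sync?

The interview starts at 1:44 PM − 82 min = 12:22 PM.
The sync ends at 12:22 PM + 217 min = 3:59 PM.
From 1:44 PM to 3:59 PM is 135 minutes.

135 minutes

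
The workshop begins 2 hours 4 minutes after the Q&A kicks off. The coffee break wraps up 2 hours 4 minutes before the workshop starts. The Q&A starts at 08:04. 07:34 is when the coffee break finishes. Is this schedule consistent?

The workshop starts at 08:04 + 124 min = 10:08.
The coffee break ends at 10:08 − 124 min = 08:04.
But the coffee break is also said to end at 07:34 — a 30-minute conflict.

No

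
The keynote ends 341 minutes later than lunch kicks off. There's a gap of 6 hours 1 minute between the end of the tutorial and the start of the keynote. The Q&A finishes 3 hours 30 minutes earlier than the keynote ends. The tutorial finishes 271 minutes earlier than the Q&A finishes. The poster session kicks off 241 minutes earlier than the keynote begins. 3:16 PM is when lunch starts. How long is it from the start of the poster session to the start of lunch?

20 minutes

The keynote ends at 3:16 PM + 341 min = 8:57 PM.
The Q&A ends at 8:57 PM − 210 min = 5:27 PM.
The tutorial ends at 5:27 PM − 271 min = 12:56 PM.
The keynote starts at 12:56 PM + 361 min = 6:57 PM.
The poster session starts at 6:57 PM − 241 min = 2:56 PM.
From 2:56 PM to 3:16 PM is 20 minutes.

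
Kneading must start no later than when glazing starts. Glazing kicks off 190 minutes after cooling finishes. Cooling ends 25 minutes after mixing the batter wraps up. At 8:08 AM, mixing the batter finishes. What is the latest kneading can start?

11:43 AM

Cooling ends at 8:08 AM + 25 min = 8:33 AM.
Glazing starts at 8:33 AM + 190 min = 11:43 AM.
Kneading is bounded by glazing, so the latest it can start is 11:43 AM.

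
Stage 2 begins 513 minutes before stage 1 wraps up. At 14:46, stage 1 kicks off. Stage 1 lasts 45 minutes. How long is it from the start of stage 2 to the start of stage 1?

468 minutes

Stage 1 ends at 14:46 + 45 min = 15:31.
Stage 2 starts at 15:31 − 513 min = 06:58.
From 06:58 to 14:46 is 468 minutes.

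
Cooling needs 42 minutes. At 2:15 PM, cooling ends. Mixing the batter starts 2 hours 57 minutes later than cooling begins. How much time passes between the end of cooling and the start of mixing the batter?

135 minutes

Cooling starts at 2:15 PM − 42 min = 1:33 PM.
Mixing the batter starts at 1:33 PM + 177 min = 4:30 PM.
From 2:15 PM to 4:30 PM is 135 minutes.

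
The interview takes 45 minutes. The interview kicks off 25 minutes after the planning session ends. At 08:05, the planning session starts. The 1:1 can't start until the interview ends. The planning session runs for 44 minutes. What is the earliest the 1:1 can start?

09:59

The planning session ends at 08:05 + 44 min = 08:49.
The interview starts at 08:49 + 25 min = 09:14.
The interview ends at 09:14 + 45 min = 09:59.
The 1:1 is bounded by the interview, so the earliest it can start is 09:59.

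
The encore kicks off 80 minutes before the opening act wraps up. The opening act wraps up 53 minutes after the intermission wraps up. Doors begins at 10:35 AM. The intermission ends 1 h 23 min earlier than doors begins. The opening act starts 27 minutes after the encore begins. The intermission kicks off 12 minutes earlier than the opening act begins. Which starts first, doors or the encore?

The intermission ends at 10:35 AM − 83 min = 9:12 AM.
The opening act ends at 9:12 AM + 53 min = 10:05 AM.
The encore starts at 10:05 AM − 80 min = 8:45 AM.
Doors starts at 10:35 AM and the encore starts at 8:45 AM, so the encore is first.

the encore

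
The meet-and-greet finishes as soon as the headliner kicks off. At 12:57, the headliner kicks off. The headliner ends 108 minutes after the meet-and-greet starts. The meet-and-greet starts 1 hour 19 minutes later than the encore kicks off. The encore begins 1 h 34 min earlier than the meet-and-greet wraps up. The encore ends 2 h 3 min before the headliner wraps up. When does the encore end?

12:27

The meet-and-greet ends at 12:57.
The encore starts at 12:57 − 94 min = 11:23.
The meet-and-greet starts at 11:23 + 79 min = 12:42.
The headliner ends at 12:42 + 108 min = 14:30.
The encore ends at 14:30 − 123 min = 12:27.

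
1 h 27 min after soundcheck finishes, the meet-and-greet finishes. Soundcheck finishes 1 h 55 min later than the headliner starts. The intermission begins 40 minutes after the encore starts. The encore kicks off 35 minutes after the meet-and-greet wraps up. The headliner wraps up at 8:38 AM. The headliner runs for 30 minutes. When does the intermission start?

12:45 PM

The headliner starts at 8:38 AM − 30 min = 8:08 AM.
Soundcheck ends at 8:08 AM + 115 min = 10:03 AM.
The meet-and-greet ends at 10:03 AM + 87 min = 11:30 AM.
The encore starts at 11:30 AM + 35 min = 12:05 PM.
The intermission starts at 12:05 PM + 40 min = 12:45 PM.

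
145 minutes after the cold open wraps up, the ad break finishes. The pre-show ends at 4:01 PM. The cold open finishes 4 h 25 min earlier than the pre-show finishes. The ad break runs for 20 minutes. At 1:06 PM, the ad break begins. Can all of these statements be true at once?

The cold open ends at 4:01 PM − 265 min = 11:36 AM.
The ad break ends at 11:36 AM + 145 min = 2:01 PM.
The ad break starts at 2:01 PM − 20 min = 1:41 PM.
But the ad break is also said to start at 1:06 PM — a 35-minute conflict.

No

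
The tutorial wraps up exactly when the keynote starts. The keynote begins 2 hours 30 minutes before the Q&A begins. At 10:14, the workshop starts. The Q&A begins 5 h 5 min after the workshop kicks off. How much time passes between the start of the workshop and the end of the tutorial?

The Q&A starts at 10:14 + 305 min = 15:19.
The keynote starts at 15:19 − 150 min = 12:49.
So the tutorial ends at 12:49.
From 10:14 to 12:49 is 2 h 35 min.

2 h 35 min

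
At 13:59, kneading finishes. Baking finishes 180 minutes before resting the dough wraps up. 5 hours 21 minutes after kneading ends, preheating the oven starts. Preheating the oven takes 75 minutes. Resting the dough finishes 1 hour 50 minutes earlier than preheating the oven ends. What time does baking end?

Preheating the oven starts at 13:59 + 321 min = 19:20.
Preheating the oven ends at 19:20 + 75 min = 20:35.
Resting the dough ends at 20:35 − 110 min = 18:45.
Baking ends at 18:45 − 180 min = 15:45.

15:45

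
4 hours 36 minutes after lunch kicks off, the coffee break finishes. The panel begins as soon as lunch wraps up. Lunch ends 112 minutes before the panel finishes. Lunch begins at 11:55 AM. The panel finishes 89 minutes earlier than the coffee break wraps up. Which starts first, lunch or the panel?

lunch

The coffee break ends at 11:55 AM + 276 min = 4:31 PM.
The panel ends at 4:31 PM − 89 min = 3:02 PM.
Lunch ends at 3:02 PM − 112 min = 1:10 PM.
So the panel starts at 1:10 PM.
Lunch starts at 11:55 AM and the panel starts at 1:10 PM, so lunch is first.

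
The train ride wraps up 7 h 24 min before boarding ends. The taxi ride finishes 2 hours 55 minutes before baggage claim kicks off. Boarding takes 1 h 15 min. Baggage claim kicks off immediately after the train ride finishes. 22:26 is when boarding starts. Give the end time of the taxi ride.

Boarding ends at 22:26 + 75 min = 23:41.
The train ride ends at 23:41 − 444 min = 16:17.
So baggage claim starts at 16:17.
The taxi ride ends at 16:17 − 175 min = 13:22.

13:22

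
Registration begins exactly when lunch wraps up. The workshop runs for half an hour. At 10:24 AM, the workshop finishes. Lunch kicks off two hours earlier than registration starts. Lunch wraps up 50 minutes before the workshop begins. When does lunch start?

The workshop starts at 10:24 AM − 30 min = 9:54 AM.
Lunch ends at 9:54 AM − 50 min = 9:04 AM.
So registration starts at 9:04 AM.
Lunch starts at 9:04 AM − 120 min = 7:04 AM.

7:04 AM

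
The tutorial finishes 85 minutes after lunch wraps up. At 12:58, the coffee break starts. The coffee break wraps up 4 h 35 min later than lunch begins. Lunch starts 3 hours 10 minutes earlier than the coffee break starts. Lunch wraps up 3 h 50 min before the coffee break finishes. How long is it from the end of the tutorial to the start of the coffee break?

1 hour

Lunch starts at 12:58 − 190 min = 09:48.
The coffee break ends at 09:48 + 275 min = 14:23.
Lunch ends at 14:23 − 230 min = 10:33.
The tutorial ends at 10:33 + 85 min = 11:58.
From 11:58 to 12:58 is 1 hour.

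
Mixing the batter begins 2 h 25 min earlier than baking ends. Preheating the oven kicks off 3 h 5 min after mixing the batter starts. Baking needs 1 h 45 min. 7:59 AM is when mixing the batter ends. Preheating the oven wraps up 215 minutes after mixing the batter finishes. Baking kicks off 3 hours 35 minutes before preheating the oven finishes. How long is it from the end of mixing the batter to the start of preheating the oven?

2 hours 25 minutes

Preheating the oven ends at 7:59 AM + 215 min = 11:34 AM.
Baking starts at 11:34 AM − 215 min = 7:59 AM.
Baking ends at 7:59 AM + 105 min = 9:44 AM.
Mixing the batter starts at 9:44 AM − 145 min = 7:19 AM.
Preheating the oven starts at 7:19 AM + 185 min = 10:24 AM.
From 7:59 AM to 10:24 AM is 2 hours 25 minutes.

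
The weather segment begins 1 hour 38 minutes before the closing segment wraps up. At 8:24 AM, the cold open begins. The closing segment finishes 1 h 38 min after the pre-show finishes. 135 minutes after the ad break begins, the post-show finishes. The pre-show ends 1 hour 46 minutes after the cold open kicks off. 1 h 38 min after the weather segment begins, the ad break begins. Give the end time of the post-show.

2:03 PM

The pre-show ends at 8:24 AM + 106 min = 10:10 AM.
The closing segment ends at 10:10 AM + 98 min = 11:48 AM.
The weather segment starts at 11:48 AM − 98 min = 10:10 AM.
The ad break starts at 10:10 AM + 98 min = 11:48 AM.
The post-show ends at 11:48 AM + 135 min = 2:03 PM.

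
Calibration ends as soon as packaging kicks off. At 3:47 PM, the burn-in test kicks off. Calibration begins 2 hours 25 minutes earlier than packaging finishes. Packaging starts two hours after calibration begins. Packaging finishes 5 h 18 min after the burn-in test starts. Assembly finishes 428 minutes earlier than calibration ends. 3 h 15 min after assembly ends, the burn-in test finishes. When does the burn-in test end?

Packaging ends at 3:47 PM + 318 min = 9:05 PM.
Calibration starts at 9:05 PM − 145 min = 6:40 PM.
Packaging starts at 6:40 PM + 120 min = 8:40 PM.
So calibration ends at 8:40 PM.
Assembly ends at 8:40 PM − 428 min = 1:32 PM.
The burn-in test ends at 1:32 PM + 195 min = 4:47 PM.

4:47 PM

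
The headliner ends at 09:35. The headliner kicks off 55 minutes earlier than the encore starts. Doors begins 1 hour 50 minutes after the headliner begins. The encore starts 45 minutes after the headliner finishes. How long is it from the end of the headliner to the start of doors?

The encore starts at 09:35 + 45 min = 10:20.
The headliner starts at 10:20 − 55 min = 09:25.
Doors starts at 09:25 + 110 min = 11:15.
From 09:35 to 11:15 is 1 h 40 min.

1 h 40 min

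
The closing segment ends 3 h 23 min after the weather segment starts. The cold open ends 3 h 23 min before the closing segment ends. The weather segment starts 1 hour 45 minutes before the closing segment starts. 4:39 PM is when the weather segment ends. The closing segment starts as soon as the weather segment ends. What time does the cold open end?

2:54 PM

The closing segment starts at 4:39 PM.
The weather segment starts at 4:39 PM − 105 min = 2:54 PM.
The closing segment ends at 2:54 PM + 203 min = 6:17 PM.
The cold open ends at 6:17 PM − 203 min = 2:54 PM.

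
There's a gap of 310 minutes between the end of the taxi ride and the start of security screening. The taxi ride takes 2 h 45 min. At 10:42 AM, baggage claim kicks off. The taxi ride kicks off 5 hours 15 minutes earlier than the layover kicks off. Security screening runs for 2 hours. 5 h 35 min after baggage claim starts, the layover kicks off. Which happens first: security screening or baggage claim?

The layover starts at 10:42 AM + 335 min = 4:17 PM.
The taxi ride starts at 4:17 PM − 315 min = 11:02 AM.
The taxi ride ends at 11:02 AM + 165 min = 1:47 PM.
Security screening starts at 1:47 PM + 310 min = 6:57 PM.
Security screening starts at 6:57 PM and baggage claim starts at 10:42 AM, so baggage claim is first.

baggage claim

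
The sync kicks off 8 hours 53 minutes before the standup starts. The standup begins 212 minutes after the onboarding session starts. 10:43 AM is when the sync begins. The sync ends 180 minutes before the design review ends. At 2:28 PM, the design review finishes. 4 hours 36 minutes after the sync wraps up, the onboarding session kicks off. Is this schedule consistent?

The sync ends at 2:28 PM − 180 min = 11:28 AM.
The onboarding session starts at 11:28 AM + 276 min = 4:04 PM.
The standup starts at 4:04 PM + 212 min = 7:36 PM.
The sync starts at 7:36 PM − 533 min = 10:43 AM.
That matches the stated 10:43 AM, so the schedule is consistent.

Yes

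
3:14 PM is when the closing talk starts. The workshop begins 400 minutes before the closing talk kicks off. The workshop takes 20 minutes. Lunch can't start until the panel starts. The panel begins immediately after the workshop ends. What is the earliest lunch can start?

8:54 AM

The workshop starts at 3:14 PM − 400 min = 8:34 AM.
The workshop ends at 8:34 AM + 20 min = 8:54 AM.
So the panel starts at 8:54 AM.
Lunch is bounded by the panel, so the earliest it can start is 8:54 AM.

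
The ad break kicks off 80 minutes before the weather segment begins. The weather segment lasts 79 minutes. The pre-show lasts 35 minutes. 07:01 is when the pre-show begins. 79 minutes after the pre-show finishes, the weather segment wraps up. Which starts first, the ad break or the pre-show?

The pre-show ends at 07:01 + 35 min = 07:36.
The weather segment ends at 07:36 + 79 min = 08:55.
The weather segment starts at 08:55 − 79 min = 07:36.
The ad break starts at 07:36 − 80 min = 06:16.
The ad break starts at 06:16 and the pre-show starts at 07:01, so the ad break is first.

the ad break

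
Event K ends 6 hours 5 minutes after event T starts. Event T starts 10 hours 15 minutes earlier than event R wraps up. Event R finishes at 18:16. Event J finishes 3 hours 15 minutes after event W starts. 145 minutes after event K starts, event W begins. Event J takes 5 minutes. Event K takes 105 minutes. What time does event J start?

17:56

Event T starts at 18:16 − 615 min = 08:01.
Event K ends at 08:01 + 365 min = 14:06.
Event K starts at 14:06 − 105 min = 12:21.
Event W starts at 12:21 + 145 min = 14:46.
Event J ends at 14:46 + 195 min = 18:01.
Event J starts at 18:01 − 5 min = 17:56.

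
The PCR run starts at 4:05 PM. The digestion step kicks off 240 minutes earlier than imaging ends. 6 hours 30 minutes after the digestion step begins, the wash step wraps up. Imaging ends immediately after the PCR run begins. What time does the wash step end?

Imaging ends at 4:05 PM.
The digestion step starts at 4:05 PM − 240 min = 12:05 PM.
The wash step ends at 12:05 PM + 390 min = 6:35 PM.

6:35 PM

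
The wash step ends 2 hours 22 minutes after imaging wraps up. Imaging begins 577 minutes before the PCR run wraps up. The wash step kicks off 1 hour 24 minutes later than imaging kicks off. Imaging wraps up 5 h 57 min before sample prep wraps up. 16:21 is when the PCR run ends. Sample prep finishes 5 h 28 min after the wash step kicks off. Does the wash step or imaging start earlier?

imaging

Imaging starts at 16:21 − 577 min = 06:44.
The wash step starts at 06:44 + 84 min = 08:08.
The wash step starts at 08:08 and imaging starts at 06:44, so imaging is first.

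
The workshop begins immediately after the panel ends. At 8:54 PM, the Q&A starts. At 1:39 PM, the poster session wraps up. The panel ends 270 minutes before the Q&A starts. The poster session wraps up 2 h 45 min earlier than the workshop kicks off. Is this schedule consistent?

Yes

The panel ends at 8:54 PM − 270 min = 4:24 PM.
So the workshop starts at 4:24 PM.
The poster session ends at 4:24 PM − 165 min = 1:39 PM.
That matches the stated 1:39 PM, so the schedule is consistent.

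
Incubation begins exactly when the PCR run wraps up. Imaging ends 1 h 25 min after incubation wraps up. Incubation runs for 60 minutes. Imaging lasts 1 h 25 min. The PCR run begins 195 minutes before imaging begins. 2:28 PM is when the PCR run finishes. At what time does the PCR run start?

12:13 PM

Incubation starts at 2:28 PM.
Incubation ends at 2:28 PM + 60 min = 3:28 PM.
Imaging ends at 3:28 PM + 85 min = 4:53 PM.
Imaging starts at 4:53 PM − 85 min = 3:28 PM.
The PCR run starts at 3:28 PM − 195 min = 12:13 PM.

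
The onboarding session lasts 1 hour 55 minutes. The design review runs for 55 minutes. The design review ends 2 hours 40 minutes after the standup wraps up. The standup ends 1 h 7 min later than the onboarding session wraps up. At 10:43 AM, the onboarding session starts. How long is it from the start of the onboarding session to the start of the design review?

287 minutes

The onboarding session ends at 10:43 AM + 115 min = 12:38 PM.
The standup ends at 12:38 PM + 67 min = 1:45 PM.
The design review ends at 1:45 PM + 160 min = 4:25 PM.
The design review starts at 4:25 PM − 55 min = 3:30 PM.
From 10:43 AM to 3:30 PM is 287 minutes.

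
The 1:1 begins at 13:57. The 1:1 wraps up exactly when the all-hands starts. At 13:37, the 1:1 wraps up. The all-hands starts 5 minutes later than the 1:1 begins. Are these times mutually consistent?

No

The all-hands starts at 13:57 + 5 min = 14:02.
So the 1:1 ends at 14:02.
But the 1:1 is also said to end at 13:37 — a 25-minute conflict.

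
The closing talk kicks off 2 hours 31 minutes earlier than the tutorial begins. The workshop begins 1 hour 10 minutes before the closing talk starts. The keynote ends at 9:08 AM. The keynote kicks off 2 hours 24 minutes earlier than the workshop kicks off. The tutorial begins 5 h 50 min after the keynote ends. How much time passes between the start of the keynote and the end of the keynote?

15 minutes

The tutorial starts at 9:08 AM + 350 min = 2:58 PM.
The closing talk starts at 2:58 PM − 151 min = 12:27 PM.
The workshop starts at 12:27 PM − 70 min = 11:17 AM.
The keynote starts at 11:17 AM − 144 min = 8:53 AM.
From 8:53 AM to 9:08 AM is 15 minutes.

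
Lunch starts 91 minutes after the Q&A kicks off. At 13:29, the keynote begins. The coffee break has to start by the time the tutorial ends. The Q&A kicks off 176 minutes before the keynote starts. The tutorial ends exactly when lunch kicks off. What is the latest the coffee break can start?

12:04

The Q&A starts at 13:29 − 176 min = 10:33.
Lunch starts at 10:33 + 91 min = 12:04.
So the tutorial ends at 12:04.
The coffee break is bounded by the tutorial, so the latest it can start is 12:04.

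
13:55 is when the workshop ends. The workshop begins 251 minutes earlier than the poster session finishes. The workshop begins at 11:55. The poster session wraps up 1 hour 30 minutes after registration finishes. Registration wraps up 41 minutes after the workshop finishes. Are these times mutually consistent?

Yes

Registration ends at 13:55 + 41 min = 14:36.
The poster session ends at 14:36 + 90 min = 16:06.
The workshop starts at 16:06 − 251 min = 11:55.
That matches the stated 11:55, so the schedule is consistent.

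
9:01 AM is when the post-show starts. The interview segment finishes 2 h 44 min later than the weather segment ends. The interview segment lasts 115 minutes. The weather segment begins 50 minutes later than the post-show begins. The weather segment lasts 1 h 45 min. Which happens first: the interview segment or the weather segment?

The weather segment starts at 9:01 AM + 50 min = 9:51 AM.
The weather segment ends at 9:51 AM + 105 min = 11:36 AM.
The interview segment ends at 11:36 AM + 164 min = 2:20 PM.
The interview segment starts at 2:20 PM − 115 min = 12:25 PM.
The interview segment starts at 12:25 PM and the weather segment starts at 9:51 AM, so the weather segment is first.

the weather segment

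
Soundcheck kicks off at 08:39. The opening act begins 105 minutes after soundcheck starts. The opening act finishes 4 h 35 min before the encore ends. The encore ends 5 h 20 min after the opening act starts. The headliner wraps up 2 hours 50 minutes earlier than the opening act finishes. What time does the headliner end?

The opening act starts at 08:39 + 105 min = 10:24.
The encore ends at 10:24 + 320 min = 15:44.
The opening act ends at 15:44 − 275 min = 11:09.
The headliner ends at 11:09 − 170 min = 08:19.

08:19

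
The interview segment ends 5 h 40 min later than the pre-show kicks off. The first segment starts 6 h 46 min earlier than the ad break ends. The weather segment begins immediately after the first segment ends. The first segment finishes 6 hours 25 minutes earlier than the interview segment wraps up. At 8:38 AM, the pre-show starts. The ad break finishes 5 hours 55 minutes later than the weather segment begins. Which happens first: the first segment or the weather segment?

The interview segment ends at 8:38 AM + 340 min = 2:18 PM.
The first segment ends at 2:18 PM − 385 min = 7:53 AM.
So the weather segment starts at 7:53 AM.
The ad break ends at 7:53 AM + 355 min = 1:48 PM.
The first segment starts at 1:48 PM − 406 min = 7:02 AM.
The first segment starts at 7:02 AM and the weather segment starts at 7:53 AM, so the first segment is first.

the first segment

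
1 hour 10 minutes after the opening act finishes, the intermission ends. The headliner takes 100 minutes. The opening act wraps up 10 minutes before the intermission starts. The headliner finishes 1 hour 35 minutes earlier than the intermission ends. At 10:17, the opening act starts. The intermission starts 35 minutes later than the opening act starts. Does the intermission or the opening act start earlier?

The intermission starts at 10:17 + 35 min = 10:52.
The intermission starts at 10:52 and the opening act starts at 10:17, so the opening act is first.

the opening act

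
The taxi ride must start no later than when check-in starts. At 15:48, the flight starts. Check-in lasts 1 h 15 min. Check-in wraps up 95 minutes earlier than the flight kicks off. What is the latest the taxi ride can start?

12:58

Check-in ends at 15:48 − 95 min = 14:13.
Check-in starts at 14:13 − 75 min = 12:58.
The taxi ride is bounded by check-in, so the latest it can start is 12:58.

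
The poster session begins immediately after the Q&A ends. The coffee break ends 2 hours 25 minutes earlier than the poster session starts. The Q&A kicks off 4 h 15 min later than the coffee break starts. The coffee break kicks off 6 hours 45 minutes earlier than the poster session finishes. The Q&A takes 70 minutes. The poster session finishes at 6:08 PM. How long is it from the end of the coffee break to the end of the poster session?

The coffee break starts at 6:08 PM − 405 min = 11:23 AM.
The Q&A starts at 11:23 AM + 255 min = 3:38 PM.
The Q&A ends at 3:38 PM + 70 min = 4:48 PM.
So the poster session starts at 4:48 PM.
The coffee break ends at 4:48 PM − 145 min = 2:23 PM.
From 2:23 PM to 6:08 PM is 3 h 45 min.

3 h 45 min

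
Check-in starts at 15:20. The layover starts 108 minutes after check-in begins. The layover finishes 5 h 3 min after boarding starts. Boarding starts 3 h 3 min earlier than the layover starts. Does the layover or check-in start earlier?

The layover starts at 15:20 + 108 min = 17:08.
The layover starts at 17:08 and check-in starts at 15:20, so check-in is first.

check-in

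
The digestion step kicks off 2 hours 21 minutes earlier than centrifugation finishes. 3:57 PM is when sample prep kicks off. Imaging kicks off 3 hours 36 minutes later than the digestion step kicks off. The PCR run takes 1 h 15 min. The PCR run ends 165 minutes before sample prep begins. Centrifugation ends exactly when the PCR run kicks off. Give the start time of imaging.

The PCR run ends at 3:57 PM − 165 min = 1:12 PM.
The PCR run starts at 1:12 PM − 75 min = 11:57 AM.
So centrifugation ends at 11:57 AM.
The digestion step starts at 11:57 AM − 141 min = 9:36 AM.
Imaging starts at 9:36 AM + 216 min = 1:12 PM.

1:12 PM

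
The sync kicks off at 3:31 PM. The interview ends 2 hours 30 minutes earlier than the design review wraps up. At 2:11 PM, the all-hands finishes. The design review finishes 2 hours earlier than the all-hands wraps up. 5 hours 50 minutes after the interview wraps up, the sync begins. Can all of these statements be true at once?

Yes

The design review ends at 2:11 PM − 120 min = 12:11 PM.
The interview ends at 12:11 PM − 150 min = 9:41 AM.
The sync starts at 9:41 AM + 350 min = 3:31 PM.
That matches the stated 3:31 PM, so the schedule is consistent.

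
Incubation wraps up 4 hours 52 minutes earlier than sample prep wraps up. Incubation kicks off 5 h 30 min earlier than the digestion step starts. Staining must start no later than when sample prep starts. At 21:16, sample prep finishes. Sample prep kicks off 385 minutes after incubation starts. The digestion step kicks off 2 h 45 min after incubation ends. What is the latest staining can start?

Incubation ends at 21:16 − 292 min = 16:24.
The digestion step starts at 16:24 + 165 min = 19:09.
Incubation starts at 19:09 − 330 min = 13:39.
Sample prep starts at 13:39 + 385 min = 20:04.
Staining is bounded by sample prep, so the latest it can start is 20:04.

20:04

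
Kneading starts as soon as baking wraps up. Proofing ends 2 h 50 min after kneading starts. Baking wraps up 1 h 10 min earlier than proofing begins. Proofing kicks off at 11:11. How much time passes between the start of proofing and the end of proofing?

100 minutes

Baking ends at 11:11 − 70 min = 10:01.
So kneading starts at 10:01.
Proofing ends at 10:01 + 170 min = 12:51.
From 11:11 to 12:51 is 100 minutes.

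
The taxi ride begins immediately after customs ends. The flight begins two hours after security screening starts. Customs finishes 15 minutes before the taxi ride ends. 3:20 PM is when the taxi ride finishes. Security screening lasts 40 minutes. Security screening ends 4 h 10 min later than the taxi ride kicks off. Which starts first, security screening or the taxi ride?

Customs ends at 3:20 PM − 15 min = 3:05 PM.
So the taxi ride starts at 3:05 PM.
Security screening ends at 3:05 PM + 250 min = 7:15 PM.
Security screening starts at 7:15 PM − 40 min = 6:35 PM.
Security screening starts at 6:35 PM and the taxi ride starts at 3:05 PM, so the taxi ride is first.

the taxi ride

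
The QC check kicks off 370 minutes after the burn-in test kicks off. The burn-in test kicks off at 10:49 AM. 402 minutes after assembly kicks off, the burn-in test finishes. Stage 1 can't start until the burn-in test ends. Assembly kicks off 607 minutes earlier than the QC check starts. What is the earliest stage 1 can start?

1:34 PM

The QC check starts at 10:49 AM + 370 min = 4:59 PM.
Assembly starts at 4:59 PM − 607 min = 6:52 AM.
The burn-in test ends at 6:52 AM + 402 min = 1:34 PM.
Stage 1 is bounded by the burn-in test, so the earliest it can start is 1:34 PM.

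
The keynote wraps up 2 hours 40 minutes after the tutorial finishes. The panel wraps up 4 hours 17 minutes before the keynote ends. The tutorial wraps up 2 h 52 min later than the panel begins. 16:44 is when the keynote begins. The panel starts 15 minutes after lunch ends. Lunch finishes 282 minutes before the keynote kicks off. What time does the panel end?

Lunch ends at 16:44 − 282 min = 12:02.
The panel starts at 12:02 + 15 min = 12:17.
The tutorial ends at 12:17 + 172 min = 15:09.
The keynote ends at 15:09 + 160 min = 17:49.
The panel ends at 17:49 − 257 min = 13:32.

13:32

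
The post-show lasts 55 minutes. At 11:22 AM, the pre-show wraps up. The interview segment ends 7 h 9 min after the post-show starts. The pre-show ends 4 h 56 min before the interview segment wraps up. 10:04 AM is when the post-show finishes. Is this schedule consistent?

Yes

The post-show starts at 10:04 AM − 55 min = 9:09 AM.
The interview segment ends at 9:09 AM + 429 min = 4:18 PM.
The pre-show ends at 4:18 PM − 296 min = 11:22 AM.
That matches the stated 11:22 AM, so the schedule is consistent.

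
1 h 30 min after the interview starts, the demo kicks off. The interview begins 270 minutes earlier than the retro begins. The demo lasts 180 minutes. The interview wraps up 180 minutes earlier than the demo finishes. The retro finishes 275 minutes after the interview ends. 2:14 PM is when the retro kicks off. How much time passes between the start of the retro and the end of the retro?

1 h 35 min

The interview starts at 2:14 PM − 270 min = 9:44 AM.
The demo starts at 9:44 AM + 90 min = 11:14 AM.
The demo ends at 11:14 AM + 180 min = 2:14 PM.
The interview ends at 2:14 PM − 180 min = 11:14 AM.
The retro ends at 11:14 AM + 275 min = 3:49 PM.
From 2:14 PM to 3:49 PM is 1 h 35 min.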